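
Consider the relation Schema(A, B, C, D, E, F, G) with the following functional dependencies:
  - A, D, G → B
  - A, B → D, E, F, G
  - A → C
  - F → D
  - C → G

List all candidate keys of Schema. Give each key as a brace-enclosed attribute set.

{A, B}, {A, D}, {A, F}

No FD produces {A}, so it must be in every candidate key.
Closure of {A, B} is {A, B, C, D, E, F, G}, the whole schema; {A, B} is a candidate key.
Closure of {A, D} is {A, B, C, D, E, F, G}, the whole schema; {A, D} is a candidate key.
Closure of {A, F} is {A, B, C, D, E, F, G}, the whole schema; {A, F} is a candidate key.
These are minimal and exhaustive — every other superkey contains one of them.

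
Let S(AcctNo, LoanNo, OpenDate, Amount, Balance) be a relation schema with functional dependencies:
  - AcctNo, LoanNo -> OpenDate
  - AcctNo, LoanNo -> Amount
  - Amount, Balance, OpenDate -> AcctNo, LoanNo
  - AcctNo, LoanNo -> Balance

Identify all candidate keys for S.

{AcctNo, LoanNo}, {Amount, Balance, OpenDate}

Closure of {AcctNo, LoanNo} is {AcctNo, Amount, Balance, LoanNo, OpenDate}, the whole schema; {AcctNo, LoanNo} is a candidate key.
Closure of {Amount, Balance, OpenDate} is {AcctNo, Amount, Balance, LoanNo, OpenDate}, the whole schema; {Amount, Balance, OpenDate} is a candidate key.
No proper subset of any of these is a key, and no other minimal superkey exists.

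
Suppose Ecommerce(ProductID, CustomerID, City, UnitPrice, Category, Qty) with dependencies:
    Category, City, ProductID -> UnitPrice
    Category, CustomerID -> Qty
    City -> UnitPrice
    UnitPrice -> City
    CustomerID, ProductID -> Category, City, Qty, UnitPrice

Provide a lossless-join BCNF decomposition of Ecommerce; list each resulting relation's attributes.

{Category, City, CustomerID, ProductID}; {Category, CustomerID, Qty}; {City, UnitPrice}

Candidate key of the original relation: {CustomerID, ProductID}.
{Category, City, CustomerID, ProductID, Qty, UnitPrice}: {Category, City, ProductID} determines {Category, City, ProductID, UnitPrice} here but is not a superkey — split on Category, City, ProductID -> UnitPrice, giving {Category, City, ProductID, UnitPrice} and {Category, City, CustomerID, ProductID, Qty}.
{Category, City, ProductID, UnitPrice}: {City} determines {City, UnitPrice} here but is not a superkey — split on City -> UnitPrice, giving {City, UnitPrice} and {Category, City, ProductID}.
{City, UnitPrice}: every determinant is a superkey — BCNF.
{Category, City, ProductID}: every determinant is a superkey — BCNF.
{Category, City, CustomerID, ProductID, Qty}: {Category, CustomerID} determines {Category, CustomerID, Qty} here but is not a superkey — split on Category, CustomerID -> Qty, giving {Category, CustomerID, Qty} and {Category, City, CustomerID, ProductID}.
{Category, CustomerID, Qty}: every determinant is a superkey — BCNF.
{Category, City, CustomerID, ProductID}: every determinant is a superkey — BCNF.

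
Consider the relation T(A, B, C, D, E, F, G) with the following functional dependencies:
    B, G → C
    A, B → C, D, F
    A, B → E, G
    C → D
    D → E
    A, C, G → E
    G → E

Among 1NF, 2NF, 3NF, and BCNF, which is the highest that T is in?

2NF

Candidate key: {A, B}. Prime attributes: {A, B}.
B, G → C: {B, G}⁺ = {B, C, D, E, G}, which is not all of the attributes, so the left side is not a superkey — BCNF is violated.
B, G → C determines the non-prime attribute {C} from a non-superkey — 3NF is violated.
No non-prime attribute depends on a proper subset of any candidate key, so 2NF holds.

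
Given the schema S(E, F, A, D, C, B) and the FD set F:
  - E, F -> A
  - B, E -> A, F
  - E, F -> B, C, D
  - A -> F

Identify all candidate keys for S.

Attributes never on any right-hand side: {E} — every candidate key must contain it.
{A, E} is a candidate key since {A, E}⁺ = {A, B, C, D, E, F} covers every attribute.
{B, E} is a candidate key since {B, E}⁺ = {A, B, C, D, E, F} covers every attribute.
{E, F} is a candidate key since {E, F}⁺ = {A, B, C, D, E, F} covers every attribute.
No proper subset of any of these is a key, and no other minimal superkey exists.

{A, E}, {B, E}, {E, F}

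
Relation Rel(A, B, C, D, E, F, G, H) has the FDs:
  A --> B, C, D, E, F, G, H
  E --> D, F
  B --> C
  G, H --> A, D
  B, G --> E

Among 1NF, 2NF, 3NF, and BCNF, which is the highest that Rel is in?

2NF

Candidate keys: {A}, {G, H}. Prime attributes: {A, G, H}.
E --> D, F: {E}⁺ = {D, E, F}, which is not all of the attributes, so the left side is not a superkey — BCNF is violated.
E --> D, F determines the non-prime attributes {D, F} from a non-superkey — 3NF is violated.
Checking every proper subset of each key, none determines a non-prime attribute — 2NF is satisfied.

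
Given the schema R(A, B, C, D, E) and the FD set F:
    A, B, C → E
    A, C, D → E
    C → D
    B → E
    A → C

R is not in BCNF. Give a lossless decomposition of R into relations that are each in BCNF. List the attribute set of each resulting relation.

{A, B}; {A, C, E}; {C, D}

Candidate key of the original relation: {A, B}.
In {A, B, C, D, E}, {A, C, D} is not a superkey ({A, C, D}⁺ restricted to this set is {A, C, D, E}), so split on A, C, D → E into {A, C, D, E} and {A, B, C, D}.
In {A, C, D, E}, {C} is not a superkey ({C}⁺ restricted to this set is {C, D}), so split on C → D into {C, D} and {A, C, E}.
{C, D}: every determinant is a superkey — BCNF.
{A, C, E}: every determinant is a superkey — BCNF.
In {A, B, C, D}, {C} is not a superkey ({C}⁺ restricted to this set is {C, D}), so split on C → D into {C, D} and {A, B, C}.
{C, D}: every determinant is a superkey — BCNF.
In {A, B, C}, {A} is not a superkey ({A}⁺ restricted to this set is {A, C}), so split on A → C into {A, C} and {A, B}.
{A, C}: every determinant is a superkey — BCNF.
{A, B}: every determinant is a superkey — BCNF.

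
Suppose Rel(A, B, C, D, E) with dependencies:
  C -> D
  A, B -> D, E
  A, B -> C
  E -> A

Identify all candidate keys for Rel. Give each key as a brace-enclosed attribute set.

{B} never appears on the right of any FD, so every key must include it.
{A, B}⁺ = {A, B, C, D, E} — all of the relation — so {A, B} is a candidate key.
{B, E}⁺ = {A, B, C, D, E} — all of the relation — so {B, E} is a candidate key.
Any other superkey properly contains one of these, so there are no further candidate keys.

{A, B}, {B, E}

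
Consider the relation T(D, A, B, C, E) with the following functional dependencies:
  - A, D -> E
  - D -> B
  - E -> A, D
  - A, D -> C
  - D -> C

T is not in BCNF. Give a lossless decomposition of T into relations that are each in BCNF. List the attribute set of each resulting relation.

Candidate keys of the original relation: {A, D}, {E}.
Within {A, B, C, D, E}: {D}⁺ ∩ {A, B, C, D, E} = {B, C, D}, not the whole set, so D -> B, C violates BCNF; decompose into {B, C, D} and {A, D, E}.
{B, C, D} has no BCNF violation.
{A, D, E} has no BCNF violation.

{A, D, E}; {B, C, D}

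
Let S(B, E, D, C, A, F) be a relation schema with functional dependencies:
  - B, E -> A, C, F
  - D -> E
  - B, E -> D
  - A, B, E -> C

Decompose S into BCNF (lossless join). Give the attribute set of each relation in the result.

{A, B, C, D, F}; {D, E}

Candidate keys of the original relation: {B, D}, {B, E}.
In {A, B, C, D, E, F}, {D} is not a superkey ({D}⁺ restricted to this set is {D, E}), so split on D -> E into {D, E} and {A, B, C, D, F}.
{D, E}: every determinant is a superkey — BCNF.
{A, B, C, D, F}: every determinant is a superkey — BCNF.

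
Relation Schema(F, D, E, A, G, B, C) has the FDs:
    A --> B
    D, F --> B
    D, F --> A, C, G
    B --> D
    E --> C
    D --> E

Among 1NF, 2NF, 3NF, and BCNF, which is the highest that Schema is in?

1NF

Candidate keys: {A, F}, {B, F}, {D, F}. Prime attributes: {A, B, D, F}.
A --> B: {A}⁺ = {A, B, C, D, E}, which is not all of the attributes, so the left side is not a superkey — BCNF is violated.
E --> C determines the non-prime attribute {C} from a non-superkey — 3NF is violated.
The proper key subset {A} of {A, F} determines non-prime {C, E}, so the relation is not even in 2NF.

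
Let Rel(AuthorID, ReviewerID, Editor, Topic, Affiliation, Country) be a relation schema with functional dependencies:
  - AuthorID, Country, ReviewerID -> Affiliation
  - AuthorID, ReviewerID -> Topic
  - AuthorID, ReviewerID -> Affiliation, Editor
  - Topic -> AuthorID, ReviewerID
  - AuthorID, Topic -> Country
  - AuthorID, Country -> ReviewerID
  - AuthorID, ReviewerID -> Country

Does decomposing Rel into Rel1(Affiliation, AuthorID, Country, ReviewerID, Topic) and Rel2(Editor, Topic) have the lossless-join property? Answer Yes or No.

Rel1 ∩ Rel2 = {Topic}; its closure under F is {Affiliation, AuthorID, Country, Editor, ReviewerID, Topic}.
This includes all of Rel1, so the common attributes are a superkey of Rel1 — the join is lossless.

Yes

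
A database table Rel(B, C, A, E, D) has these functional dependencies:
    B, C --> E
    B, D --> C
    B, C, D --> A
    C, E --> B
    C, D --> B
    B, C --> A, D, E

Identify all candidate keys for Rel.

{B, C}⁺ = {A, B, C, D, E}, which is every attribute, so {B, C} is a candidate key.
{B, D}⁺ = {A, B, C, D, E}, which is every attribute, so {B, D} is a candidate key.
{C, D}⁺ = {A, B, C, D, E}, which is every attribute, so {C, D} is a candidate key.
{C, E}⁺ = {A, B, C, D, E}, which is every attribute, so {C, E} is a candidate key.
No proper subset of any of these is a key, and no other minimal superkey exists.

{B, C}, {B, D}, {C, D}, {C, E}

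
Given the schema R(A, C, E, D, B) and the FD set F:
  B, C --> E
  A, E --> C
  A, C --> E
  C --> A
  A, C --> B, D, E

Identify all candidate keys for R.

{C}⁺ = {A, B, C, D, E}, which is every attribute, so {C} is a candidate key.
{A, E}⁺ = {A, B, C, D, E}, which is every attribute, so {A, E} is a candidate key.
These are minimal and exhaustive — every other superkey contains one of them.

{A, E}, {C}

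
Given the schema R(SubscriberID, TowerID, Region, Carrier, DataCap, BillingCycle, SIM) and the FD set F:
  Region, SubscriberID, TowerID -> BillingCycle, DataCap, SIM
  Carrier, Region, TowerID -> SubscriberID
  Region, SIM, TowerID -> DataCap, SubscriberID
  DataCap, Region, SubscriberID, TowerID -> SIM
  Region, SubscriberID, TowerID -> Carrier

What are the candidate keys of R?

{Carrier, Region, TowerID}, {Region, SIM, TowerID}, {Region, SubscriberID, TowerID}

Attributes never on any right-hand side: {Region, TowerID} — every candidate key must contain all of them.
{Carrier, Region, TowerID}⁺ = {BillingCycle, Carrier, DataCap, Region, SIM, SubscriberID, TowerID}, which is every attribute, so {Carrier, Region, TowerID} is a candidate key.
{Region, SIM, TowerID}⁺ = {BillingCycle, Carrier, DataCap, Region, SIM, SubscriberID, TowerID}, which is every attribute, so {Region, SIM, TowerID} is a candidate key.
{Region, SubscriberID, TowerID}⁺ = {BillingCycle, Carrier, DataCap, Region, SIM, SubscriberID, TowerID}, which is every attribute, so {Region, SubscriberID, TowerID} is a candidate key.
Any other superkey properly contains one of these, so there are no further candidate keys.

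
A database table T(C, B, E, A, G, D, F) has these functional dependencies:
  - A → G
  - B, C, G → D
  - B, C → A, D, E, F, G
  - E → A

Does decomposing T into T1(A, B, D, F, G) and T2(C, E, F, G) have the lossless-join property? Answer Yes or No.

No

The shared attributes are {F, G} and {F, G}⁺ = {F, G}.
T1 ⊄ {F, G} and T2 ⊄ {F, G}, so the split is lossy.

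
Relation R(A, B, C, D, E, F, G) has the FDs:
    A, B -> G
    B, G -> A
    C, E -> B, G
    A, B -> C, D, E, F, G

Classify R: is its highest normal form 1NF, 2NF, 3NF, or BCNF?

BCNF

Candidate keys: {A, B}, {B, G}, {C, E}. Prime attributes: {A, B, C, E, G}.
Every FD has a superkey on the left, so the relation is in BCNF.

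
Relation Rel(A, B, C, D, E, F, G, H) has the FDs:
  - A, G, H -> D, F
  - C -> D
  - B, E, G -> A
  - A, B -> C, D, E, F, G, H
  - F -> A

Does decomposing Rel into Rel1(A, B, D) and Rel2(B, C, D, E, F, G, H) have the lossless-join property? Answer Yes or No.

Common attributes: {B, D}; their closure is {B, D}.
The closure covers neither Rel1 nor Rel2 entirely; the join is not lossless.

No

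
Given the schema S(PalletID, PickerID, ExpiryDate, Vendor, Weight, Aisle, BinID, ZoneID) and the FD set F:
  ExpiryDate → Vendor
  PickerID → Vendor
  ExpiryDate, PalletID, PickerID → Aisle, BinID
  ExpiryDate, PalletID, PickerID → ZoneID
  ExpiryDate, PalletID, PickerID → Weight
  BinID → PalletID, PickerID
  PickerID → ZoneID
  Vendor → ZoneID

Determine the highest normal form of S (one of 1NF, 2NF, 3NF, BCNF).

Candidate keys: {BinID, ExpiryDate}, {ExpiryDate, PalletID, PickerID}. Prime attributes: {BinID, ExpiryDate, PalletID, PickerID}.
ExpiryDate → Vendor breaks BCNF: {ExpiryDate}⁺ = {ExpiryDate, Vendor, ZoneID}, so {ExpiryDate} is not a superkey.
ExpiryDate → Vendor has non-prime {Vendor} on the right and a non-superkey on the left, so 3NF fails.
The proper key subset {BinID} of {BinID, ExpiryDate} determines non-prime {Vendor, ZoneID}, so the relation is not even in 2NF.

1NF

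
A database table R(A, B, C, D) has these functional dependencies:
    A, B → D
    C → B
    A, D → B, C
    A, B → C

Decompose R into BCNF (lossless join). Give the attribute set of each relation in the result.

Candidate keys of the original relation: {A, B}, {A, C}, {A, D}.
In {A, B, C, D}, {C} is not a superkey ({C}⁺ restricted to this set is {B, C}), so split on C → B into {B, C} and {A, C, D}.
{B, C} is in BCNF.
{A, C, D} is in BCNF.

{A, C, D}; {B, C}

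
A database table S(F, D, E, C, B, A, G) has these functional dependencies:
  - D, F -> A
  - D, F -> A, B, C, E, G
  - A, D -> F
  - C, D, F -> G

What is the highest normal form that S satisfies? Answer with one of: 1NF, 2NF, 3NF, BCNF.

Candidate keys: {A, D}, {D, F}. Prime attributes: {A, D, F}.
Every FD has a superkey on the left, so the relation is in BCNF.

BCNF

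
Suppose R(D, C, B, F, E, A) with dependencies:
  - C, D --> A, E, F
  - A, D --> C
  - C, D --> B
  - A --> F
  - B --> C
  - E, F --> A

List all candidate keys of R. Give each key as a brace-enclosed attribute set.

Attributes never on any right-hand side: {D} — every candidate key must contain it.
{A, D}⁺ = {A, B, C, D, E, F} — all of the relation — so {A, D} is a candidate key.
{B, D}⁺ = {A, B, C, D, E, F} — all of the relation — so {B, D} is a candidate key.
{C, D}⁺ = {A, B, C, D, E, F} — all of the relation — so {C, D} is a candidate key.
{D, E, F}⁺ = {A, B, C, D, E, F} — all of the relation — so {D, E, F} is a candidate key.
These are minimal and exhaustive — every other superkey contains one of them.

{A, D}, {B, D}, {C, D}, {D, E, F}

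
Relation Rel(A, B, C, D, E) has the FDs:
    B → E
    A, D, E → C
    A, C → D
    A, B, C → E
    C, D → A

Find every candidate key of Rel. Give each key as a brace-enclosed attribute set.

{A, B, C}, {A, B, D}, {B, C, D}

Attributes never on any right-hand side: {B} — every candidate key must contain it.
{A, B, C}⁺ = {A, B, C, D, E}, which is every attribute, so {A, B, C} is a candidate key.
{A, B, D}⁺ = {A, B, C, D, E}, which is every attribute, so {A, B, D} is a candidate key.
{B, C, D}⁺ = {A, B, C, D, E}, which is every attribute, so {B, C, D} is a candidate key.
Any other superkey properly contains one of these, so there are no further candidate keys.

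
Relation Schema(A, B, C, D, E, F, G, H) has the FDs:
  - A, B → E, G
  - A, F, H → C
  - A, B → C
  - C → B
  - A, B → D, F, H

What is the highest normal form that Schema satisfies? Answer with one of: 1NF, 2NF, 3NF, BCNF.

Candidate keys: {A, B}, {A, C}, {A, F, H}. Prime attributes: {A, B, C, F, H}.
C → B: {C}⁺ = {B, C}, which is not all of the attributes, so the left side is not a superkey — BCNF is violated.
Its right-hand attributes {B} are all prime, as are those of every other non-superkey FD — the relation is in 3NF.

3NF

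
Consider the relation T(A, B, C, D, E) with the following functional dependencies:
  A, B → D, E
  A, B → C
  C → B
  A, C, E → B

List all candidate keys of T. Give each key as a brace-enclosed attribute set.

{A} never appears on the right of any FD, so every key must include it.
{A, B} is a candidate key since {A, B}⁺ = {A, B, C, D, E} covers every attribute.
{A, C} is a candidate key since {A, C}⁺ = {A, B, C, D, E} covers every attribute.
These are minimal and exhaustive — every other superkey contains one of them.

{A, B}, {A, C}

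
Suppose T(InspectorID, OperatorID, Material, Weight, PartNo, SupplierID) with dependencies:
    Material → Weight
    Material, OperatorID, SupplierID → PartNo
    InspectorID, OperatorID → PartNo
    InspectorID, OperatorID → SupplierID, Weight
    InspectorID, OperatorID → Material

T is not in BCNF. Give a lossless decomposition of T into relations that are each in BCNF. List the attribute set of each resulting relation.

Candidate key of the original relation: {InspectorID, OperatorID}.
In {InspectorID, Material, OperatorID, PartNo, SupplierID, Weight}, {Material} is not a superkey ({Material}⁺ restricted to this set is {Material, Weight}), so split on Material → Weight into {Material, Weight} and {InspectorID, Material, OperatorID, PartNo, SupplierID}.
{Material, Weight} has no BCNF violation.
In {InspectorID, Material, OperatorID, PartNo, SupplierID}, {Material, OperatorID, SupplierID} is not a superkey ({Material, OperatorID, SupplierID}⁺ restricted to this set is {Material, OperatorID, PartNo, SupplierID}), so split on Material, OperatorID, SupplierID → PartNo into {Material, OperatorID, PartNo, SupplierID} and {InspectorID, Material, OperatorID, SupplierID}.
{Material, OperatorID, PartNo, SupplierID} has no BCNF violation.
{InspectorID, Material, OperatorID, SupplierID} has no BCNF violation.

{InspectorID, Material, OperatorID, SupplierID}; {Material, OperatorID, PartNo, SupplierID}; {Material, Weight}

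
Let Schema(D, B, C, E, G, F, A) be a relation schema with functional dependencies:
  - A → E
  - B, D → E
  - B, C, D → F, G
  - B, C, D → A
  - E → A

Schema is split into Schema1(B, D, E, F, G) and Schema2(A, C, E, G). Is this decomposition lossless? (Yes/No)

The shared attributes are {E, G} and {E, G}⁺ = {A, E, G}.
Neither Schema1 nor Schema2 is contained in that closure, so the decomposition is lossy.

No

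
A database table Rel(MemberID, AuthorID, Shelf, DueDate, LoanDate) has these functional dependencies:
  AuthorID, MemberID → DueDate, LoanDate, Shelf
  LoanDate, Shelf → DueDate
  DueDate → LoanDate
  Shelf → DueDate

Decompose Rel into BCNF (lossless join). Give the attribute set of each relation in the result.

{AuthorID, MemberID, Shelf}; {DueDate, LoanDate}; {DueDate, Shelf}; {LoanDate, Shelf}

Candidate key of the original relation: {AuthorID, MemberID}.
Within {AuthorID, DueDate, LoanDate, MemberID, Shelf}: {LoanDate, Shelf}⁺ ∩ {AuthorID, DueDate, LoanDate, MemberID, Shelf} = {DueDate, LoanDate, Shelf}, not the whole set, so LoanDate, Shelf → DueDate violates BCNF; decompose into {DueDate, LoanDate, Shelf} and {AuthorID, LoanDate, MemberID, Shelf}.
Within {DueDate, LoanDate, Shelf}: {DueDate}⁺ ∩ {DueDate, LoanDate, Shelf} = {DueDate, LoanDate}, not the whole set, so DueDate → LoanDate violates BCNF; decompose into {DueDate, LoanDate} and {DueDate, Shelf}.
{DueDate, LoanDate} has no BCNF violation.
{DueDate, Shelf} has no BCNF violation.
Within {AuthorID, LoanDate, MemberID, Shelf}: {Shelf}⁺ ∩ {AuthorID, LoanDate, MemberID, Shelf} = {LoanDate, Shelf}, not the whole set, so Shelf → LoanDate violates BCNF; decompose into {LoanDate, Shelf} and {AuthorID, MemberID, Shelf}.
{LoanDate, Shelf} has no BCNF violation.
{AuthorID, MemberID, Shelf} has no BCNF violation.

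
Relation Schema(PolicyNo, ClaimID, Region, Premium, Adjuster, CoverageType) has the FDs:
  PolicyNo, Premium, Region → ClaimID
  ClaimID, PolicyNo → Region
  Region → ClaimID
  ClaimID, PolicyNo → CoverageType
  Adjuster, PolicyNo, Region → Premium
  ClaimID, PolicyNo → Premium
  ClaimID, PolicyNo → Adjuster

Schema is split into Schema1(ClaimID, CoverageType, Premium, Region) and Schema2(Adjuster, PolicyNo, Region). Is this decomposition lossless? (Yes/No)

The shared attributes are {Region} and {Region}⁺ = {ClaimID, Region}.
The closure covers neither Schema1 nor Schema2 entirely; the join is not lossless.

No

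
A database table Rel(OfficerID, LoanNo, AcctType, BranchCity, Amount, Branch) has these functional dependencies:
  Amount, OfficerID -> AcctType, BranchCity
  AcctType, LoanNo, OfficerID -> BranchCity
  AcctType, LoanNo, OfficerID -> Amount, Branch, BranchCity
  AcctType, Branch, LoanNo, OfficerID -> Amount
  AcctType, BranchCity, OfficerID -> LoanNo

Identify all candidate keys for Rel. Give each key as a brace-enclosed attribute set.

{AcctType, BranchCity, OfficerID}, {AcctType, LoanNo, OfficerID}, {Amount, OfficerID}

Attributes never on any right-hand side: {OfficerID} — every candidate key must contain it.
{Amount, OfficerID}⁺ = {AcctType, Amount, Branch, BranchCity, LoanNo, OfficerID} — all of the relation — so {Amount, OfficerID} is a candidate key.
{AcctType, BranchCity, OfficerID}⁺ = {AcctType, Amount, Branch, BranchCity, LoanNo, OfficerID} — all of the relation — so {AcctType, BranchCity, OfficerID} is a candidate key.
{AcctType, LoanNo, OfficerID}⁺ = {AcctType, Amount, Branch, BranchCity, LoanNo, OfficerID} — all of the relation — so {AcctType, LoanNo, OfficerID} is a candidate key.
No proper subset of any of these is a key, and no other minimal superkey exists.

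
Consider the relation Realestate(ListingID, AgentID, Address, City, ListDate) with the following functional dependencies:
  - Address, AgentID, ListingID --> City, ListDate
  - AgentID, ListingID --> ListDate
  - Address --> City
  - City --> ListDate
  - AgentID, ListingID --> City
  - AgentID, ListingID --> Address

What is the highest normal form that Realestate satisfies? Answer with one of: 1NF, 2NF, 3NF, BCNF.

2NF

Candidate key: {AgentID, ListingID}. Prime attributes: {AgentID, ListingID}.
Address --> City: {Address}⁺ = {Address, City, ListDate}, which is not all of the attributes, so the left side is not a superkey — BCNF is violated.
Address --> City determines the non-prime attribute {City} from a non-superkey — 3NF is violated.
No proper subset of a key has a non-prime attribute in its closure, so there is no partial dependency; 2NF holds.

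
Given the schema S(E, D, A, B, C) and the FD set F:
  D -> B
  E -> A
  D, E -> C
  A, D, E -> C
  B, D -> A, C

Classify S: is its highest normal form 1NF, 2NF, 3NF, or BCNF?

Candidate key: {D, E}. Prime attributes: {D, E}.
D -> B: {D}⁺ = {A, B, C, D}, which is not all of the attributes, so the left side is not a superkey — BCNF is violated.
Because {B} is non-prime and the left side of D -> B is not a superkey, the relation is not in 3NF.
Since {D} ⊂ {D, E} and {D}⁺ ⊇ {A, B, C} with {A, B, C} non-prime, there is a partial dependency; 2NF fails.

1NF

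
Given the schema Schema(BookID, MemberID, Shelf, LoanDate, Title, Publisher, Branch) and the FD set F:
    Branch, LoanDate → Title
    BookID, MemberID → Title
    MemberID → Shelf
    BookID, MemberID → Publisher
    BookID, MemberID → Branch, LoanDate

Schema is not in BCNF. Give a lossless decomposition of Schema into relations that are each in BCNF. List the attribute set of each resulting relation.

Candidate key of the original relation: {BookID, MemberID}.
In {BookID, Branch, LoanDate, MemberID, Publisher, Shelf, Title}, {Branch, LoanDate} is not a superkey ({Branch, LoanDate}⁺ restricted to this set is {Branch, LoanDate, Title}), so split on Branch, LoanDate → Title into {Branch, LoanDate, Title} and {BookID, Branch, LoanDate, MemberID, Publisher, Shelf}.
{Branch, LoanDate, Title} has no BCNF violation.
In {BookID, Branch, LoanDate, MemberID, Publisher, Shelf}, {MemberID} is not a superkey ({MemberID}⁺ restricted to this set is {MemberID, Shelf}), so split on MemberID → Shelf into {MemberID, Shelf} and {BookID, Branch, LoanDate, MemberID, Publisher}.
{MemberID, Shelf} has no BCNF violation.
{BookID, Branch, LoanDate, MemberID, Publisher} has no BCNF violation.

{BookID, Branch, LoanDate, MemberID, Publisher}; {Branch, LoanDate, Title}; {MemberID, Shelf}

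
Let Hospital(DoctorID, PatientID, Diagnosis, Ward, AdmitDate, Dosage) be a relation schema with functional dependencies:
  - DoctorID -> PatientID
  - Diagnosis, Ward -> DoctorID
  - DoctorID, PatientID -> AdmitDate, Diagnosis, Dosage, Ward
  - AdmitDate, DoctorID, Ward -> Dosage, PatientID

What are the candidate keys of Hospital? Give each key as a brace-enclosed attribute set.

{DoctorID}⁺ = {AdmitDate, Diagnosis, DoctorID, Dosage, PatientID, Ward}, which is every attribute, so {DoctorID} is a candidate key.
{Diagnosis, Ward}⁺ = {AdmitDate, Diagnosis, DoctorID, Dosage, PatientID, Ward}, which is every attribute, so {Diagnosis, Ward} is a candidate key.
No proper subset of any of these is a key, and no other minimal superkey exists.

{Diagnosis, Ward}, {DoctorID}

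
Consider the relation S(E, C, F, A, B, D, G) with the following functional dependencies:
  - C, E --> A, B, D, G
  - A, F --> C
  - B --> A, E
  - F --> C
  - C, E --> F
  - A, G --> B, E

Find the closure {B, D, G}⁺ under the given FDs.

Start with {B, D, G}.
B --> A, E applies; add {A, E} → now {A, B, D, E, G}.
No further FD applies.

{A, B, D, E, G}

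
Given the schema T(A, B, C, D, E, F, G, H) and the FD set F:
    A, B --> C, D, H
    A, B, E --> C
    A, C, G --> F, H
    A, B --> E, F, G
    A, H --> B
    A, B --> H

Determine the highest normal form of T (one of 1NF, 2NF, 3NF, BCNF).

Candidate keys: {A, B}, {A, C, G}, {A, H}. Prime attributes: {A, B, C, G, H}.
Each dependency's left side is a superkey — BCNF holds.

BCNF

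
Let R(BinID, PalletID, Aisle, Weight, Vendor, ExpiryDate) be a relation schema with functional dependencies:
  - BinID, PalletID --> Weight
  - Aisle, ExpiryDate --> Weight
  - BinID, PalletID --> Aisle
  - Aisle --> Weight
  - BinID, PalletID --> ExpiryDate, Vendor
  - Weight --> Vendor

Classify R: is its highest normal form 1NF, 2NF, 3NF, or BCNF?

Candidate key: {BinID, PalletID}. Prime attributes: {BinID, PalletID}.
Aisle, ExpiryDate --> Weight: {Aisle, ExpiryDate}⁺ = {Aisle, ExpiryDate, Vendor, Weight}, which is not all of the attributes, so the left side is not a superkey — BCNF is violated.
Because {Weight} is non-prime and the left side of Aisle, ExpiryDate --> Weight is not a superkey, the relation is not in 3NF.
No non-prime attribute depends on a proper subset of any candidate key, so 2NF holds.

2NF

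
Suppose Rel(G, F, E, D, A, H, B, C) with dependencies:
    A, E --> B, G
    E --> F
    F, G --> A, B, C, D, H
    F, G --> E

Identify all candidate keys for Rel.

{A, E}, {E, G}, {F, G}

{A, E}⁺ = {A, B, C, D, E, F, G, H} — all of the relation — so {A, E} is a candidate key.
{E, G}⁺ = {A, B, C, D, E, F, G, H} — all of the relation — so {E, G} is a candidate key.
{F, G}⁺ = {A, B, C, D, E, F, G, H} — all of the relation — so {F, G} is a candidate key.
No proper subset of any of these is a key, and no other minimal superkey exists.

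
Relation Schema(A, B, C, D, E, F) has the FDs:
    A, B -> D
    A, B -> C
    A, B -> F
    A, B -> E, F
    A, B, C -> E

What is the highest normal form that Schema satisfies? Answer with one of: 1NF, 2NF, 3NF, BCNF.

Candidate key: {A, B}. Prime attributes: {A, B}.
Every FD has a superkey on the left, so the relation is in BCNF.

BCNF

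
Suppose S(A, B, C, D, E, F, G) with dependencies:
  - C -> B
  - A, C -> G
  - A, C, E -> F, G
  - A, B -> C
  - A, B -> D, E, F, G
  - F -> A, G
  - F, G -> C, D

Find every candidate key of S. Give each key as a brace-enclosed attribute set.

{A, B}, {A, C}, {F}

{F}⁺ = {A, B, C, D, E, F, G}, which is every attribute, so {F} is a candidate key.
{A, B}⁺ = {A, B, C, D, E, F, G}, which is every attribute, so {A, B} is a candidate key.
{A, C}⁺ = {A, B, C, D, E, F, G}, which is every attribute, so {A, C} is a candidate key.
Any other superkey properly contains one of these, so there are no further candidate keys.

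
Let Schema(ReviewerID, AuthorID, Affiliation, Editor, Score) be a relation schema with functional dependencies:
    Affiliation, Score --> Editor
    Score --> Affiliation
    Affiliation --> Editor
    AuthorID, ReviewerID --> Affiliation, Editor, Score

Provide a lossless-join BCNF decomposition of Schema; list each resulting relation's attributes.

{Affiliation, Editor}; {Affiliation, Score}; {AuthorID, ReviewerID, Score}

Candidate key of the original relation: {AuthorID, ReviewerID}.
In {Affiliation, AuthorID, Editor, ReviewerID, Score}, {Affiliation, Score} is not a superkey ({Affiliation, Score}⁺ restricted to this set is {Affiliation, Editor, Score}), so split on Affiliation, Score --> Editor into {Affiliation, Editor, Score} and {Affiliation, AuthorID, ReviewerID, Score}.
In {Affiliation, Editor, Score}, {Affiliation} is not a superkey ({Affiliation}⁺ restricted to this set is {Affiliation, Editor}), so split on Affiliation --> Editor into {Affiliation, Editor} and {Affiliation, Score}.
{Affiliation, Editor} has no BCNF violation.
{Affiliation, Score} has no BCNF violation.
In {Affiliation, AuthorID, ReviewerID, Score}, {Score} is not a superkey ({Score}⁺ restricted to this set is {Affiliation, Score}), so split on Score --> Affiliation into {Affiliation, Score} and {AuthorID, ReviewerID, Score}.
{Affiliation, Score} has no BCNF violation.
{AuthorID, ReviewerID, Score} has no BCNF violation.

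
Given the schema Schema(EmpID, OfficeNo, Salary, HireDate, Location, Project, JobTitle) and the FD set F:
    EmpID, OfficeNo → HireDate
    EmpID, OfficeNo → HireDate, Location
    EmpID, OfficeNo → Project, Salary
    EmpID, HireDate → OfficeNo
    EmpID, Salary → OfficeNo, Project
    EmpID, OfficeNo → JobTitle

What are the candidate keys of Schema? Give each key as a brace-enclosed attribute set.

{EmpID, HireDate}, {EmpID, OfficeNo}, {EmpID, Salary}

No FD produces {EmpID}, so it must be in every candidate key.
Closure of {EmpID, HireDate} is {EmpID, HireDate, JobTitle, Location, OfficeNo, Project, Salary}, the whole schema; {EmpID, HireDate} is a candidate key.
Closure of {EmpID, OfficeNo} is {EmpID, HireDate, JobTitle, Location, OfficeNo, Project, Salary}, the whole schema; {EmpID, OfficeNo} is a candidate key.
Closure of {EmpID, Salary} is {EmpID, HireDate, JobTitle, Location, OfficeNo, Project, Salary}, the whole schema; {EmpID, Salary} is a candidate key.
These are minimal and exhaustive — every other superkey contains one of them.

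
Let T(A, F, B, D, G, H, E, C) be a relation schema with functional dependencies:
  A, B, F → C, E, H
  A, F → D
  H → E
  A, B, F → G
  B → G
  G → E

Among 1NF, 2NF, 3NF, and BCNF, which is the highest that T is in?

Candidate key: {A, B, F}. Prime attributes: {A, B, F}.
For A, F → D we have {A, F}⁺ = {A, D, F}; {A, F} is not a superkey, so BCNF fails.
A, F → D determines the non-prime attribute {D} from a non-superkey — 3NF is violated.
Since {B} ⊂ {A, B, F} and {B}⁺ ⊇ {E, G} with {E, G} non-prime, there is a partial dependency; 2NF fails.

1NF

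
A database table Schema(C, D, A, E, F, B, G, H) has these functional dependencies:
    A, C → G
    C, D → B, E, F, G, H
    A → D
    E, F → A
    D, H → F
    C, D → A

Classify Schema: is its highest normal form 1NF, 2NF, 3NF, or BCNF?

3NF

Candidate keys: {A, C}, {C, D}, {C, E, F}. Prime attributes: {A, C, D, E, F}.
A → D breaks BCNF: {A}⁺ = {A, D}, so {A} is not a superkey.
But every attribute on its right side ({D}) is prime, and the same holds for every other non-superkey FD, so 3NF still holds.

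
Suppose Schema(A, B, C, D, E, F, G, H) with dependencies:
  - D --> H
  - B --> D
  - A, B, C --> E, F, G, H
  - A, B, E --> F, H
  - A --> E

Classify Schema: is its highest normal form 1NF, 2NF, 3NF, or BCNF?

1NF

Candidate key: {A, B, C}. Prime attributes: {A, B, C}.
D --> H: {D}⁺ = {D, H}, which is not all of the attributes, so the left side is not a superkey — BCNF is violated.
D --> H has non-prime {H} on the right and a non-superkey on the left, so 3NF fails.
{A} is a proper subset of the key {A, B, C}, and {A}⁺ contains the non-prime attribute {E} — a partial dependency, so 2NF is violated.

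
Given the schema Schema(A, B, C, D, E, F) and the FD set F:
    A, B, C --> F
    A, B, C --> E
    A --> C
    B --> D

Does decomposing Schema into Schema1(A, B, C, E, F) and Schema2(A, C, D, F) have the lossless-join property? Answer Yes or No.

The shared attributes are {A, C, F} and {A, C, F}⁺ = {A, C, F}.
Schema1 ⊄ {A, C, F} and Schema2 ⊄ {A, C, F}, so the split is lossy.

No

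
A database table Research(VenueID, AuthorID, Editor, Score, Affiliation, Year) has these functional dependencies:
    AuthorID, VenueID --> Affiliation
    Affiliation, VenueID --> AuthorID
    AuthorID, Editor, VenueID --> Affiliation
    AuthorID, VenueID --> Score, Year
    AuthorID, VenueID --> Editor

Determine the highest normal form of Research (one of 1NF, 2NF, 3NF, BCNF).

BCNF

Candidate keys: {Affiliation, VenueID}, {AuthorID, VenueID}. Prime attributes: {Affiliation, AuthorID, VenueID}.
Every FD has a superkey on the left, so the relation is in BCNF.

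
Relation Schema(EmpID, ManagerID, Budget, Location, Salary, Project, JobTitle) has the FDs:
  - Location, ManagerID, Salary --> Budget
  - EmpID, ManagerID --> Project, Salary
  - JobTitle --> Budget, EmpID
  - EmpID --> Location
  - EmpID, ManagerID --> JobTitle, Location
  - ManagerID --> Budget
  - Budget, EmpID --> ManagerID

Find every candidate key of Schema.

{Budget, EmpID}, {EmpID, ManagerID}, {JobTitle}

{JobTitle} is a candidate key since {JobTitle}⁺ = {Budget, EmpID, JobTitle, Location, ManagerID, Project, Salary} covers every attribute.
{Budget, EmpID} is a candidate key since {Budget, EmpID}⁺ = {Budget, EmpID, JobTitle, Location, ManagerID, Project, Salary} covers every attribute.
{EmpID, ManagerID} is a candidate key since {EmpID, ManagerID}⁺ = {Budget, EmpID, JobTitle, Location, ManagerID, Project, Salary} covers every attribute.
No proper subset of any of these is a key, and no other minimal superkey exists.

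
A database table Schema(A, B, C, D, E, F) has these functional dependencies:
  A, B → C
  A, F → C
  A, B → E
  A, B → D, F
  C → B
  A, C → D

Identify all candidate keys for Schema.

{A, B}, {A, C}, {A, F}

No FD produces {A}, so it must be in every candidate key.
{A, B}⁺ = {A, B, C, D, E, F} — all of the relation — so {A, B} is a candidate key.
{A, C}⁺ = {A, B, C, D, E, F} — all of the relation — so {A, C} is a candidate key.
{A, F}⁺ = {A, B, C, D, E, F} — all of the relation — so {A, F} is a candidate key.
These are minimal and exhaustive — every other superkey contains one of them.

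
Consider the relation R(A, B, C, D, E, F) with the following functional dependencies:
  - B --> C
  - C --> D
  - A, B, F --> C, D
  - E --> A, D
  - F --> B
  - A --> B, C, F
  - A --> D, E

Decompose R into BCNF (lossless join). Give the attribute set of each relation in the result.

{A, E, F}; {B, C}; {B, F}; {C, D}

Candidate keys of the original relation: {A}, {E}.
{A, B, C, D, E, F}: {B} determines {B, C, D} here but is not a superkey — split on B --> C, D, giving {B, C, D} and {A, B, E, F}.
{B, C, D}: {C} determines {C, D} here but is not a superkey — split on C --> D, giving {C, D} and {B, C}.
{C, D}: every determinant is a superkey — BCNF.
{B, C}: every determinant is a superkey — BCNF.
{A, B, E, F}: {F} determines {B, F} here but is not a superkey — split on F --> B, giving {B, F} and {A, E, F}.
{B, F}: every determinant is a superkey — BCNF.
{A, E, F}: every determinant is a superkey — BCNF.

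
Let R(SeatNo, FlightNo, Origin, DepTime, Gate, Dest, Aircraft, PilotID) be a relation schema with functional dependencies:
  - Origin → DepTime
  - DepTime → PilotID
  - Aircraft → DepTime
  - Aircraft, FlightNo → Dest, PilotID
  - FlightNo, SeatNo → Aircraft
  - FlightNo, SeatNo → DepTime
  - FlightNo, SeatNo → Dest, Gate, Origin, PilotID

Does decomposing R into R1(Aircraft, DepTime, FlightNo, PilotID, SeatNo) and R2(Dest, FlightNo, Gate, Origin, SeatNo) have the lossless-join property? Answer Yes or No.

Yes

R1 ∩ R2 = {FlightNo, SeatNo}; its closure under F is {Aircraft, DepTime, Dest, FlightNo, Gate, Origin, PilotID, SeatNo}.
This includes all of R1, so the common attributes are a superkey of R1 — the join is lossless.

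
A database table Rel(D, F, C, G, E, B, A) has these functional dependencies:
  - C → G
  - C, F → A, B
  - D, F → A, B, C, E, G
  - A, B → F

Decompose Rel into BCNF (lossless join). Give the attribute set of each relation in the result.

{A, B, C}; {A, B, F}; {C, D, E, F}; {C, G}

Candidate keys of the original relation: {A, B, D}, {D, F}.
{A, B, C, D, E, F, G}: {C} determines {C, G} here but is not a superkey — split on C → G, giving {C, G} and {A, B, C, D, E, F}.
{C, G} is in BCNF.
{A, B, C, D, E, F}: {C, F} determines {A, B, C, F} here but is not a superkey — split on C, F → A, B, giving {A, B, C, F} and {C, D, E, F}.
{A, B, C, F}: {A, B} determines {A, B, F} here but is not a superkey — split on A, B → F, giving {A, B, F} and {A, B, C}.
{A, B, F} is in BCNF.
{A, B, C} is in BCNF.
{C, D, E, F} is in BCNF.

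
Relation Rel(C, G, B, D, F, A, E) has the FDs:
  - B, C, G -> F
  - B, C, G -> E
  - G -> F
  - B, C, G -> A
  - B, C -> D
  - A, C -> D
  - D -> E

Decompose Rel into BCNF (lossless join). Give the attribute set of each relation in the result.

Candidate key of the original relation: {B, C, G}.
Within {A, B, C, D, E, F, G}: {G}⁺ ∩ {A, B, C, D, E, F, G} = {F, G}, not the whole set, so G -> F violates BCNF; decompose into {F, G} and {A, B, C, D, E, G}.
{F, G}: every determinant is a superkey — BCNF.
Within {A, B, C, D, E, G}: {B, C}⁺ ∩ {A, B, C, D, E, G} = {B, C, D, E}, not the whole set, so B, C -> D, E violates BCNF; decompose into {B, C, D, E} and {A, B, C, G}.
Within {B, C, D, E}: {D}⁺ ∩ {B, C, D, E} = {D, E}, not the whole set, so D -> E violates BCNF; decompose into {D, E} and {B, C, D}.
{D, E}: every determinant is a superkey — BCNF.
{B, C, D}: every determinant is a superkey — BCNF.
{A, B, C, G}: every determinant is a superkey — BCNF.

{A, B, C, G}; {B, C, D}; {D, E}; {F, G}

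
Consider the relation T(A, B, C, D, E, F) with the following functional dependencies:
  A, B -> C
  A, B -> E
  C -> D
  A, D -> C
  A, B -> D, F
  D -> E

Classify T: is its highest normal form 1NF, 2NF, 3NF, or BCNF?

Candidate key: {A, B}. Prime attributes: {A, B}.
C -> D breaks BCNF: {C}⁺ = {C, D, E}, so {C} is not a superkey.
C -> D determines the non-prime attribute {D} from a non-superkey — 3NF is violated.
No non-prime attribute depends on a proper subset of any candidate key, so 2NF holds.

2NF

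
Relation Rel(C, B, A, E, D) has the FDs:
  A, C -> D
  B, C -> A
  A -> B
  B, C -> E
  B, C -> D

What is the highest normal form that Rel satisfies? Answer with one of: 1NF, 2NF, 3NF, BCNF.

3NF

Candidate keys: {A, C}, {B, C}. Prime attributes: {A, B, C}.
For A -> B we have {A}⁺ = {A, B}; {A} is not a superkey, so BCNF fails.
Since {B} ⊆ prime attributes and every other non-superkey FD also has a prime right side, the schema is in 3NF.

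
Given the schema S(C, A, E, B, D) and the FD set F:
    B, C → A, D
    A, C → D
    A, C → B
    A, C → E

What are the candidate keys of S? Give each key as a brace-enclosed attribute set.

Attributes never on any right-hand side: {C} — every candidate key must contain it.
{A, C} is a candidate key since {A, C}⁺ = {A, B, C, D, E} covers every attribute.
{B, C} is a candidate key since {B, C}⁺ = {A, B, C, D, E} covers every attribute.
No proper subset of any of these is a key, and no other minimal superkey exists.

{A, C}, {B, C}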